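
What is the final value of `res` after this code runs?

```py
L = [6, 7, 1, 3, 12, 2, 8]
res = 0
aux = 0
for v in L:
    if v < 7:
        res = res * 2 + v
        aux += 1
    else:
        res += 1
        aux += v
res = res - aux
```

v=6: <7, res = 0*2+6 = 6; aux=1
v=7: not <7, res = 6+1 = 7; aux=8
v=1: <7, res = 7*2+1 = 15; aux=9
v=3: <7, res = 15*2+3 = 33; aux=10
v=12: not <7, res = 33+1 = 34; aux=22
v=2: <7, res = 34*2+2 = 70; aux=23
v=8: not <7, res = 70+1 = 71; aux=31
res-aux = 71-31 = 40

40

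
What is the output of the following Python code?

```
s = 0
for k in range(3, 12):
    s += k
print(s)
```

k=3: s = 0+3 = 3
k=4: s = 3+4 = 7
k=5: s = 7+5 = 12
k=6: s = 12+6 = 18
k=7: s = 18+7 = 25
k=8: s = 25+8 = 33
k=9: s = 33+9 = 42
k=10: s = 42+10 = 52
k=11: s = 52+11 = 63

63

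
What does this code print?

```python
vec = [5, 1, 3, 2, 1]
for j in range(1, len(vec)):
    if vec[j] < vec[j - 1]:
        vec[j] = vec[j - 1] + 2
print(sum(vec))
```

j=1: 1<5, vec[1] = 5+2 = 7 → [5, 7, 3, 2, 1]
j=2: 3<7, vec[2] = 7+2 = 9 → [5, 7, 9, 2, 1]
j=3: 2<9, vec[3] = 9+2 = 11 → [5, 7, 9, 11, 1]
j=4: 1<11, vec[4] = 11+2 = 13 → [5, 7, 9, 11, 13]
sum = 45

45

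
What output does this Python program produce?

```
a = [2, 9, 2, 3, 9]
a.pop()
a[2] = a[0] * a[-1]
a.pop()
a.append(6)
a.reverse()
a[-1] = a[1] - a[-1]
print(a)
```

pop() removes 9 → [2, 9, 2, 3]
a[2] = a[0]*a[-1] = 2*3 = 6 → [2, 9, 6, 3]
pop() removes 3 → [2, 9, 6]
append 6 → [2, 9, 6, 6]
reverse → [6, 6, 9, 2]
a[-1] = a[1]-a[-1] = 6-2 = 4 → [6, 6, 9, 4]

[6, 6, 9, 4]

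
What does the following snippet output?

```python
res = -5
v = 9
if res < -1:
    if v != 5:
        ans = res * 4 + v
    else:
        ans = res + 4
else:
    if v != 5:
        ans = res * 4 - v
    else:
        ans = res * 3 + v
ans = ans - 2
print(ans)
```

-13

res=-5, v=9
res < -1 is True; v != 5 is True
→ ans = res * 4 + v = -11
ans = (-11)-2 = -13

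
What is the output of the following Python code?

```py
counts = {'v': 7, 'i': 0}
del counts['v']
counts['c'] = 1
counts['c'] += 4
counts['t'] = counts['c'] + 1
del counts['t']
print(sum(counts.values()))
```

5

del 'v' → {'i': 0}
counts['c'] = 1 → {'i': 0, 'c': 1}
counts['c'] = 1+4 = 5 → {'i': 0, 'c': 5}
counts['t'] = counts['c']+1 = 6 → {'i': 0, 'c': 5, 't': 6}
del 't' → {'i': 0, 'c': 5}
sum of values = 5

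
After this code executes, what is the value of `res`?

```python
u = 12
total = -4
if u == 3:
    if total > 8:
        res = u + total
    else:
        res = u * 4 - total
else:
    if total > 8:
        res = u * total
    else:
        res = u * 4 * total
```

u=12, total=-4
u == 3 is False; total > 8 is False
→ res = u * 4 * total = -192

-192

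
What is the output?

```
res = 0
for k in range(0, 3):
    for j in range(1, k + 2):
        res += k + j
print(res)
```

18

k=0,j=1: res = 0+1 = 1
k=1,j=1: res = 1+2 = 3
k=1,j=2: res = 3+3 = 6
k=2,j=1: res = 6+3 = 9
k=2,j=2: res = 9+4 = 13
k=2,j=3: res = 13+5 = 18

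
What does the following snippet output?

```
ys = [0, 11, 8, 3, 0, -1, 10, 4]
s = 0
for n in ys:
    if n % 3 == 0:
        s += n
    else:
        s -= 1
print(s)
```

-2

n=0: %3==0, s = 0+0 = 0
n=11: not %3==0, s = 0-1 = -1
n=8: not %3==0, s = (-1)-1 = -2
n=3: %3==0, s = (-2)+3 = 1
n=0: %3==0, s = 1+0 = 1
n=-1: not %3==0, s = 1-1 = 0
n=10: not %3==0, s = 0-1 = -1
n=4: not %3==0, s = (-1)-1 = -2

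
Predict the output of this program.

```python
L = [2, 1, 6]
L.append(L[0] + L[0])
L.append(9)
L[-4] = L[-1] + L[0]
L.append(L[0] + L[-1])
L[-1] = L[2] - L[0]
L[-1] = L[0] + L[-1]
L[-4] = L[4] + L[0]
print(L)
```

[2, 11, 11, 4, 9, 6]

append L[0]+L[0] = 2+2 = 4 → [2, 1, 6, 4]
append 9 → [2, 1, 6, 4, 9]
L[-4] = L[-1]+L[0] = 9+2 = 11 → [2, 11, 6, 4, 9]
append L[0]+L[-1] = 2+9 = 11 → [2, 11, 6, 4, 9, 11]
L[-1] = L[2]-L[0] = 6-2 = 4 → [2, 11, 6, 4, 9, 4]
L[-1] = L[0]+L[-1] = 2+4 = 6 → [2, 11, 6, 4, 9, 6]
L[-4] = L[4]+L[0] = 9+2 = 11 → [2, 11, 11, 4, 9, 6]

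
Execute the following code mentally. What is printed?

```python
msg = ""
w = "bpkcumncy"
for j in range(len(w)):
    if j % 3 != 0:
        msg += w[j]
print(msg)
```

j=0: skip
j=1: add 'p' → 'p'
j=2: add 'k' → 'pk'
j=3: skip
j=4: add 'u' → 'pku'
j=5: add 'm' → 'pkum'
j=6: skip
j=7: add 'c' → 'pkumc'
j=8: add 'y' → 'pkumcy'

pkumcy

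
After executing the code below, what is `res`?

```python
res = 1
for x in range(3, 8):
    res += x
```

x=3: res = 1+3 = 4
x=4: res = 4+4 = 8
x=5: res = 8+5 = 13
x=6: res = 13+6 = 19
x=7: res = 19+7 = 26

26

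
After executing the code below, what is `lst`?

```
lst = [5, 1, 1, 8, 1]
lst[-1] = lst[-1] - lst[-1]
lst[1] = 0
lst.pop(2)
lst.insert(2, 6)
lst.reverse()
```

lst[-1] = lst[-1]-lst[-1] = 1-1 = 0 → [5, 1, 1, 8, 0]
lst[1] = 0 → [5, 0, 1, 8, 0]
pop(2) removes 1 → [5, 0, 8, 0]
insert 6 at 2 → [5, 0, 6, 8, 0]
reverse → [0, 8, 6, 0, 5]

[0, 8, 6, 0, 5]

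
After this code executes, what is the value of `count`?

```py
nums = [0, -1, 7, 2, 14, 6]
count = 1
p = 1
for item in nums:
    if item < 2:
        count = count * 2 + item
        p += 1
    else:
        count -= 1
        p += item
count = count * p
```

-32

item=0: <2, count = 1*2+0 = 2; p=2
item=-1: <2, count = 2*2+(-1) = 3; p=3
item=7: not <2, count = 3-1 = 2; p=10
item=2: not <2, count = 2-1 = 1; p=12
item=14: not <2, count = 1-1 = 0; p=26
item=6: not <2, count = 0-1 = -1; p=32
count*p = (-1)*32 = -32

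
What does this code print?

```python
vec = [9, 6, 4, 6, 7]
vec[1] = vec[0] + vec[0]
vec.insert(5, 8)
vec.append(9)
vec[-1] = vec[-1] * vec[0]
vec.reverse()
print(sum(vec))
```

vec[1] = vec[0]+vec[0] = 9+9 = 18 → [9, 18, 4, 6, 7]
insert 8 at 5 → [9, 18, 4, 6, 7, 8]
append 9 → [9, 18, 4, 6, 7, 8, 9]
vec[-1] = vec[-1]*vec[0] = 9*9 = 81 → [9, 18, 4, 6, 7, 8, 81]
reverse → [81, 8, 7, 6, 4, 18, 9]
sum = 133

133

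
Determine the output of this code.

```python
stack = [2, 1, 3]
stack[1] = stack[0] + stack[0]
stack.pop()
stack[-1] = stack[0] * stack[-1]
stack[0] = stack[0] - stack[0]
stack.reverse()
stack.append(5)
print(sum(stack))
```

stack[1] = stack[0]+stack[0] = 2+2 = 4 → [2, 4, 3]
pop() removes 3 → [2, 4]
stack[-1] = stack[0]*stack[-1] = 2*4 = 8 → [2, 8]
stack[0] = stack[0]-stack[0] = 2-2 = 0 → [0, 8]
reverse → [8, 0]
append 5 → [8, 0, 5]
sum = 13

13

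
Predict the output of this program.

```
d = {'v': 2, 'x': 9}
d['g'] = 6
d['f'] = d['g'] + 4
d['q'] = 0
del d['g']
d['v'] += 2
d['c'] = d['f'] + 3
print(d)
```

{'v': 4, 'x': 9, 'f': 10, 'q': 0, 'c': 13}

d['g'] = 6 → {'v': 2, 'x': 9, 'g': 6}
d['f'] = d['g']+4 = 10 → {'v': 2, 'x': 9, 'g': 6, 'f': 10}
d['q'] = 0 → {'v': 2, 'x': 9, 'g': 6, 'f': 10, 'q': 0}
del 'g' → {'v': 2, 'x': 9, 'f': 10, 'q': 0}
d['v'] = 2+2 = 4 → {'v': 4, 'x': 9, 'f': 10, 'q': 0}
d['c'] = d['f']+3 = 13 → {'v': 4, 'x': 9, 'f': 10, 'q': 0, 'c': 13}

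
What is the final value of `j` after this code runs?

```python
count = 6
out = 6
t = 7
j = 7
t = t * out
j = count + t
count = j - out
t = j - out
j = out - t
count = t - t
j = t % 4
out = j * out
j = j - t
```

t = 7*6 = 42
j = 6+42 = 48
count = 48-6 = 42
t = 48-6 = 42
j = 6-42 = -36
count = 42-42 = 0
j = 42%4 = 2
out = 2*6 = 12
j = 2-42 = -40

-40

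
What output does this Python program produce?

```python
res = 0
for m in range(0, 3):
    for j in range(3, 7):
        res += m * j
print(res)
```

m=0,j=3: res = 0+0 = 0
m=0,j=4: res = 0+0 = 0
m=0,j=5: res = 0+0 = 0
m=0,j=6: res = 0+0 = 0
m=1,j=3: res = 0+3 = 3
m=1,j=4: res = 3+4 = 7
m=1,j=5: res = 7+5 = 12
m=1,j=6: res = 12+6 = 18
m=2,j=3: res = 18+6 = 24
m=2,j=4: res = 24+8 = 32
m=2,j=5: res = 32+10 = 42
m=2,j=6: res = 42+12 = 54

54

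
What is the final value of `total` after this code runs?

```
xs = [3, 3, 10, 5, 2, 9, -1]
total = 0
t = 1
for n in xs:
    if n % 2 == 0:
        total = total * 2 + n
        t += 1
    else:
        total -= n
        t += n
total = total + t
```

n=3: not even, total = 0-3 = -3; t=4
n=3: not even, total = (-3)-3 = -6; t=7
n=10: even, total = (-6)*2+10 = -2; t=8
n=5: not even, total = (-2)-5 = -7; t=13
n=2: even, total = (-7)*2+2 = -12; t=14
n=9: not even, total = (-12)-9 = -21; t=23
n=-1: not even, total = (-21)-(-1) = -20; t=22
total+t = (-20)+22 = 2

2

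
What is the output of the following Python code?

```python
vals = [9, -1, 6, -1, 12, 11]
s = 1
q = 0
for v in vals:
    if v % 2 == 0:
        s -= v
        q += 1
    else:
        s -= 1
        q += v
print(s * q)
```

v=9: not even, s = 1-1 = 0; q=9
v=-1: not even, s = 0-1 = -1; q=8
v=6: even, s = (-1)-6 = -7; q=9
v=-1: not even, s = (-7)-1 = -8; q=8
v=12: even, s = (-8)-12 = -20; q=9
v=11: not even, s = (-20)-1 = -21; q=20
s*q = (-21)*20 = -420

-420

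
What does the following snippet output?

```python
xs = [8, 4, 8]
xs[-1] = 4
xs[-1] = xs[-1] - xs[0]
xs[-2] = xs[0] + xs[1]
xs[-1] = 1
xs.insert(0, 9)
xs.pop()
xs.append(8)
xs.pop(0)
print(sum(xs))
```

xs[-1] = 4 → [8, 4, 4]
xs[-1] = xs[-1]-xs[0] = 4-8 = -4 → [8, 4, -4]
xs[-2] = xs[0]+xs[1] = 8+4 = 12 → [8, 12, -4]
xs[-1] = 1 → [8, 12, 1]
insert 9 at 0 → [9, 8, 12, 1]
pop() removes 1 → [9, 8, 12]
append 8 → [9, 8, 12, 8]
pop(0) removes 9 → [8, 12, 8]
sum = 28

28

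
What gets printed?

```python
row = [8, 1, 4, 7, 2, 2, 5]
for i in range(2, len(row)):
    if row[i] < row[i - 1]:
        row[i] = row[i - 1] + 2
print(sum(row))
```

i=2: 4>=1, unchanged → [8, 1, 4, 7, 2, 2, 5]
i=3: 7>=4, unchanged → [8, 1, 4, 7, 2, 2, 5]
i=4: 2<7, row[4] = 7+2 = 9 → [8, 1, 4, 7, 9, 2, 5]
i=5: 2<9, row[5] = 9+2 = 11 → [8, 1, 4, 7, 9, 11, 5]
i=6: 5<11, row[6] = 11+2 = 13 → [8, 1, 4, 7, 9, 11, 13]
sum = 53

53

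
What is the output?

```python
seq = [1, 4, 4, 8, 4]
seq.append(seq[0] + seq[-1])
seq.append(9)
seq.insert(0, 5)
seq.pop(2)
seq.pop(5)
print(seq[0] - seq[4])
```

append seq[0]+seq[-1] = 1+4 = 5 → [1, 4, 4, 8, 4, 5]
append 9 → [1, 4, 4, 8, 4, 5, 9]
insert 5 at 0 → [5, 1, 4, 4, 8, 4, 5, 9]
pop(2) removes 4 → [5, 1, 4, 8, 4, 5, 9]
pop(5) removes 5 → [5, 1, 4, 8, 4, 9]
seq[0]-seq[4] = 5-4 = 1

1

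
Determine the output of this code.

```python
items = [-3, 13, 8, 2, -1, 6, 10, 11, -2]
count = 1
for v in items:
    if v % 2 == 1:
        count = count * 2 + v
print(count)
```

53

v=-3: odd, count = 1*2+(-3) = -1
v=13: odd, count = (-1)*2+13 = 11
v=8: not odd
v=2: not odd
v=-1: odd, count = 11*2+(-1) = 21
v=6: not odd
v=10: not odd
v=11: odd, count = 21*2+11 = 53
v=-2: not odd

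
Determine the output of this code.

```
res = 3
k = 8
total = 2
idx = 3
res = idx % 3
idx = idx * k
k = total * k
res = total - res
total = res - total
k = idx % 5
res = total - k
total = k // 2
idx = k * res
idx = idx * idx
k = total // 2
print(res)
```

-4

res = 3%3 = 0
idx = 3*8 = 24
k = 2*8 = 16
res = 2-0 = 2
total = 2-2 = 0
k = 24%5 = 4
res = 0-4 = -4
total = 4//2 = 2
idx = 4*(-4) = -16
idx = (-16)*(-16) = 256
k = 2//2 = 1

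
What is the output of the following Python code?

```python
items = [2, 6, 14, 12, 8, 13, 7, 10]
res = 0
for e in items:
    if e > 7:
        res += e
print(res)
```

57

e=2: not >7
e=6: not >7
e=14: >7, res = 0+14 = 14
e=12: >7, res = 14+12 = 26
e=8: >7, res = 26+8 = 34
e=13: >7, res = 34+13 = 47
e=7: not >7
e=10: >7, res = 47+10 = 57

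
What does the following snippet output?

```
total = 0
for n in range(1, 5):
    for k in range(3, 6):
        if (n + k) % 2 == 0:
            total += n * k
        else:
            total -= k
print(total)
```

32

n=1,k=3: even sum, total = 0+3 = 3
n=1,k=4: odd sum, total = 3-4 = -1
n=1,k=5: even sum, total = (-1)+5 = 4
n=2,k=3: odd sum, total = 4-3 = 1
n=2,k=4: even sum, total = 1+8 = 9
n=2,k=5: odd sum, total = 9-5 = 4
n=3,k=3: even sum, total = 4+9 = 13
n=3,k=4: odd sum, total = 13-4 = 9
n=3,k=5: even sum, total = 9+15 = 24
n=4,k=3: odd sum, total = 24-3 = 21
n=4,k=4: even sum, total = 21+16 = 37
n=4,k=5: odd sum, total = 37-5 = 32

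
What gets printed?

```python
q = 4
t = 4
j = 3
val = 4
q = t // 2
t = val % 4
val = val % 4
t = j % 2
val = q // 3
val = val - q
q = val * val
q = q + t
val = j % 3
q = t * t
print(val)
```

0

q = 4//2 = 2
t = 4%4 = 0
val = 4%4 = 0
t = 3%2 = 1
val = 2//3 = 0
val = 0-2 = -2
q = (-2)*(-2) = 4
q = 4+1 = 5
val = 3%3 = 0
q = 1*1 = 1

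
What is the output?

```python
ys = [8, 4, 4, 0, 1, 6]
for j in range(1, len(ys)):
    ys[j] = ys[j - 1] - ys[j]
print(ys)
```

j=1: ys[1] = 8-4 = 4 → [8, 4, 4, 0, 1, 6]
j=2: ys[2] = 4-4 = 0 → [8, 4, 0, 0, 1, 6]
j=3: ys[3] = 0-0 = 0 → [8, 4, 0, 0, 1, 6]
j=4: ys[4] = 0-1 = -1 → [8, 4, 0, 0, -1, 6]
j=5: ys[5] = (-1)-6 = -7 → [8, 4, 0, 0, -1, -7]

[8, 4, 0, 0, -1, -7]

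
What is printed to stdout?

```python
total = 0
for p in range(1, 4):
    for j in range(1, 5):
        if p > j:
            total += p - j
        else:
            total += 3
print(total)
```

p=1,j=1: not 1>1, total = 0+3 = 3
p=1,j=2: not 1>2, total = 3+3 = 6
p=1,j=3: not 1>3, total = 6+3 = 9
p=1,j=4: not 1>4, total = 9+3 = 12
p=2,j=1: 2>1, total = 12+1 = 13
p=2,j=2: not 2>2, total = 13+3 = 16
p=2,j=3: not 2>3, total = 16+3 = 19
p=2,j=4: not 2>4, total = 19+3 = 22
p=3,j=1: 3>1, total = 22+2 = 24
p=3,j=2: 3>2, total = 24+1 = 25
p=3,j=3: not 3>3, total = 25+3 = 28
p=3,j=4: not 3>4, total = 28+3 = 31

31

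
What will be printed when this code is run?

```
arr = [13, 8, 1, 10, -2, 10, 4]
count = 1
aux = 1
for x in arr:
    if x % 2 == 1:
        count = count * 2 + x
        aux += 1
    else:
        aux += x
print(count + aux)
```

64

x=13: odd, count = 1*2+13 = 15; aux=2
x=8: not odd; aux=10
x=1: odd, count = 15*2+1 = 31; aux=11
x=10: not odd; aux=21
x=-2: not odd; aux=19
x=10: not odd; aux=29
x=4: not odd; aux=33
count+aux = 31+33 = 64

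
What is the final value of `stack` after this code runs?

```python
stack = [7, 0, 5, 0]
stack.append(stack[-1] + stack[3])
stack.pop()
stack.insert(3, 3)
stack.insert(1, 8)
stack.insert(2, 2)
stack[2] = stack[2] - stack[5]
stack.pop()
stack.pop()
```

[7, 8, -1, 0, 5]

append stack[-1]+stack[3] = 0+0 = 0 → [7, 0, 5, 0, 0]
pop() removes 0 → [7, 0, 5, 0]
insert 3 at 3 → [7, 0, 5, 3, 0]
insert 8 at 1 → [7, 8, 0, 5, 3, 0]
insert 2 at 2 → [7, 8, 2, 0, 5, 3, 0]
stack[2] = stack[2]-stack[5] = 2-3 = -1 → [7, 8, -1, 0, 5, 3, 0]
pop() removes 0 → [7, 8, -1, 0, 5, 3]
pop() removes 3 → [7, 8, -1, 0, 5]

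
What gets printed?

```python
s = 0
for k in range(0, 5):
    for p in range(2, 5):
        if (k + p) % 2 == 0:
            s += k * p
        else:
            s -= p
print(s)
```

k=0,p=2: even sum, s = 0+0 = 0
k=0,p=3: odd sum, s = 0-3 = -3
k=0,p=4: even sum, s = (-3)+0 = -3
k=1,p=2: odd sum, s = (-3)-2 = -5
k=1,p=3: even sum, s = (-5)+3 = -2
k=1,p=4: odd sum, s = (-2)-4 = -6
k=2,p=2: even sum, s = (-6)+4 = -2
k=2,p=3: odd sum, s = (-2)-3 = -5
k=2,p=4: even sum, s = (-5)+8 = 3
k=3,p=2: odd sum, s = 3-2 = 1
k=3,p=3: even sum, s = 1+9 = 10
k=3,p=4: odd sum, s = 10-4 = 6
k=4,p=2: even sum, s = 6+8 = 14
k=4,p=3: odd sum, s = 14-3 = 11
k=4,p=4: even sum, s = 11+16 = 27

27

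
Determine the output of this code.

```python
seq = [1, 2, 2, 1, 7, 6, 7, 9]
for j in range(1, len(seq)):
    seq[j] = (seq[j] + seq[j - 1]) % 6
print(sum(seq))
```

j=1: seq[1] = (2+1)%6 = 3 → [1, 3, 2, 1, 7, 6, 7, 9]
j=2: seq[2] = (2+3)%6 = 5 → [1, 3, 5, 1, 7, 6, 7, 9]
j=3: seq[3] = (1+5)%6 = 0 → [1, 3, 5, 0, 7, 6, 7, 9]
j=4: seq[4] = (7+0)%6 = 1 → [1, 3, 5, 0, 1, 6, 7, 9]
j=5: seq[5] = (6+1)%6 = 1 → [1, 3, 5, 0, 1, 1, 7, 9]
j=6: seq[6] = (7+1)%6 = 2 → [1, 3, 5, 0, 1, 1, 2, 9]
j=7: seq[7] = (9+2)%6 = 5 → [1, 3, 5, 0, 1, 1, 2, 5]
sum = 18

18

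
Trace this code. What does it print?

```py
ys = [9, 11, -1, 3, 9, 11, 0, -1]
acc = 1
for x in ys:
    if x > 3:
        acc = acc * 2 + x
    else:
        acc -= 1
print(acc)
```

x=9: >3, acc = 1*2+9 = 11
x=11: >3, acc = 11*2+11 = 33
x=-1: not >3, acc = 33-1 = 32
x=3: not >3, acc = 32-1 = 31
x=9: >3, acc = 31*2+9 = 71
x=11: >3, acc = 71*2+11 = 153
x=0: not >3, acc = 153-1 = 152
x=-1: not >3, acc = 152-1 = 151

151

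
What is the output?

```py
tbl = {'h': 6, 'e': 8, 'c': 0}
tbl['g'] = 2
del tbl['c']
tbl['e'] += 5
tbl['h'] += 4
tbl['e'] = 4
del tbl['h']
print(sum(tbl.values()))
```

6

tbl['g'] = 2 → {'h': 6, 'e': 8, 'c': 0, 'g': 2}
del 'c' → {'h': 6, 'e': 8, 'g': 2}
tbl['e'] = 8+5 = 13 → {'h': 6, 'e': 13, 'g': 2}
tbl['h'] = 6+4 = 10 → {'h': 10, 'e': 13, 'g': 2}
tbl['e'] = 4 → {'h': 10, 'e': 4, 'g': 2}
del 'h' → {'e': 4, 'g': 2}
sum of values = 6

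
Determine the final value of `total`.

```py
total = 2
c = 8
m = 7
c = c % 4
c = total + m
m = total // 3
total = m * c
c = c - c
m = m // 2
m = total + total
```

c = 8%4 = 0
c = 2+7 = 9
m = 2//3 = 0
total = 0*9 = 0
c = 9-9 = 0
m = 0//2 = 0
m = 0+0 = 0

0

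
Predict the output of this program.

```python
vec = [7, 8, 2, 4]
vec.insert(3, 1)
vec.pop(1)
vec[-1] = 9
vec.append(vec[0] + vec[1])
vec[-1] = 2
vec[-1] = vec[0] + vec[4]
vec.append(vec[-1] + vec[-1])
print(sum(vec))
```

46

insert 1 at 3 → [7, 8, 2, 1, 4]
pop(1) removes 8 → [7, 2, 1, 4]
vec[-1] = 9 → [7, 2, 1, 9]
append vec[0]+vec[1] = 7+2 = 9 → [7, 2, 1, 9, 9]
vec[-1] = 2 → [7, 2, 1, 9, 2]
vec[-1] = vec[0]+vec[4] = 7+2 = 9 → [7, 2, 1, 9, 9]
append vec[-1]+vec[-1] = 9+9 = 18 → [7, 2, 1, 9, 9, 18]
sum = 46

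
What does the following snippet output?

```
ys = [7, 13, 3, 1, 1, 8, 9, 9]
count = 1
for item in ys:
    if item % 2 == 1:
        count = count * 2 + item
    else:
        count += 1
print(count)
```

item=7: odd, count = 1*2+7 = 9
item=13: odd, count = 9*2+13 = 31
item=3: odd, count = 31*2+3 = 65
item=1: odd, count = 65*2+1 = 131
item=1: odd, count = 131*2+1 = 263
item=8: not odd, count = 263+1 = 264
item=9: odd, count = 264*2+9 = 537
item=9: odd, count = 537*2+9 = 1083

1083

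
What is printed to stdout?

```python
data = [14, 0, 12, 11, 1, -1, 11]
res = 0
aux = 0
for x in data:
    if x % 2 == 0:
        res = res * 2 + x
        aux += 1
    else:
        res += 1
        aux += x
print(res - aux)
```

x=14: even, res = 0*2+14 = 14; aux=1
x=0: even, res = 14*2+0 = 28; aux=2
x=12: even, res = 28*2+12 = 68; aux=3
x=11: not even, res = 68+1 = 69; aux=14
x=1: not even, res = 69+1 = 70; aux=15
x=-1: not even, res = 70+1 = 71; aux=14
x=11: not even, res = 71+1 = 72; aux=25
res-aux = 72-25 = 47

47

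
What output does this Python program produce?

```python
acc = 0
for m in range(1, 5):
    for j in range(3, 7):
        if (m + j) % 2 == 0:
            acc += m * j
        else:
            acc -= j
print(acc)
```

m=1,j=3: even sum, acc = 0+3 = 3
m=1,j=4: odd sum, acc = 3-4 = -1
m=1,j=5: even sum, acc = (-1)+5 = 4
m=1,j=6: odd sum, acc = 4-6 = -2
m=2,j=3: odd sum, acc = (-2)-3 = -5
m=2,j=4: even sum, acc = (-5)+8 = 3
m=2,j=5: odd sum, acc = 3-5 = -2
m=2,j=6: even sum, acc = (-2)+12 = 10
m=3,j=3: even sum, acc = 10+9 = 19
m=3,j=4: odd sum, acc = 19-4 = 15
m=3,j=5: even sum, acc = 15+15 = 30
m=3,j=6: odd sum, acc = 30-6 = 24
m=4,j=3: odd sum, acc = 24-3 = 21
m=4,j=4: even sum, acc = 21+16 = 37
m=4,j=5: odd sum, acc = 37-5 = 32
m=4,j=6: even sum, acc = 32+24 = 56

56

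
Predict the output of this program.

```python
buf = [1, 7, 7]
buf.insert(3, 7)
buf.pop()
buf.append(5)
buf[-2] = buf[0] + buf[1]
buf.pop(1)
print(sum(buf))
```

14

insert 7 at 3 → [1, 7, 7, 7]
pop() removes 7 → [1, 7, 7]
append 5 → [1, 7, 7, 5]
buf[-2] = buf[0]+buf[1] = 1+7 = 8 → [1, 7, 8, 5]
pop(1) removes 7 → [1, 8, 5]
sum = 14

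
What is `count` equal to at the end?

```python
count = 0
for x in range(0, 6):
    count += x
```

x=0: count = 0+0 = 0
x=1: count = 0+1 = 1
x=2: count = 1+2 = 3
x=3: count = 3+3 = 6
x=4: count = 6+4 = 10
x=5: count = 10+5 = 15

15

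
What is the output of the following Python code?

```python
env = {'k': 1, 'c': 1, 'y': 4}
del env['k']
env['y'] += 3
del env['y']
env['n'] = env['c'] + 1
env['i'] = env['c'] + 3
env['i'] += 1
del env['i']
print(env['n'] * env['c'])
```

del 'k' → {'c': 1, 'y': 4}
env['y'] = 4+3 = 7 → {'c': 1, 'y': 7}
del 'y' → {'c': 1}
env['n'] = env['c']+1 = 2 → {'c': 1, 'n': 2}
env['i'] = env['c']+3 = 4 → {'c': 1, 'n': 2, 'i': 4}
env['i'] = 4+1 = 5 → {'c': 1, 'n': 2, 'i': 5}
del 'i' → {'c': 1, 'n': 2}
env['n']*env['c'] = 2*1 = 2

2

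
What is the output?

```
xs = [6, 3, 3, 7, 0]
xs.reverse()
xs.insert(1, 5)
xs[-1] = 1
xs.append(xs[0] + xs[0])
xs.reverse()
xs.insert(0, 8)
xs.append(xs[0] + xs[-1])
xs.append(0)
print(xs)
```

reverse → [0, 7, 3, 3, 6]
insert 5 at 1 → [0, 5, 7, 3, 3, 6]
xs[-1] = 1 → [0, 5, 7, 3, 3, 1]
append xs[0]+xs[0] = 0+0 = 0 → [0, 5, 7, 3, 3, 1, 0]
reverse → [0, 1, 3, 3, 7, 5, 0]
insert 8 at 0 → [8, 0, 1, 3, 3, 7, 5, 0]
append xs[0]+xs[-1] = 8+0 = 8 → [8, 0, 1, 3, 3, 7, 5, 0, 8]
append 0 → [8, 0, 1, 3, 3, 7, 5, 0, 8, 0]

[8, 0, 1, 3, 3, 7, 5, 0, 8, 0]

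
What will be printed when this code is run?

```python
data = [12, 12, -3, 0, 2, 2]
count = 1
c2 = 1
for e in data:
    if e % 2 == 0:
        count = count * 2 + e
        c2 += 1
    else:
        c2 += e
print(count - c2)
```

e=12: even, count = 1*2+12 = 14; c2=2
e=12: even, count = 14*2+12 = 40; c2=3
e=-3: not even; c2=0
e=0: even, count = 40*2+0 = 80; c2=1
e=2: even, count = 80*2+2 = 162; c2=2
e=2: even, count = 162*2+2 = 326; c2=3
count-c2 = 326-3 = 323

323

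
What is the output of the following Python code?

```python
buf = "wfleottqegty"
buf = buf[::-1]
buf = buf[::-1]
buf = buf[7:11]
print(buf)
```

qegt

reverse → 'ytgeqttoelfw'
reverse → 'wfleottqegty'
slice [7:11] → 'qegt'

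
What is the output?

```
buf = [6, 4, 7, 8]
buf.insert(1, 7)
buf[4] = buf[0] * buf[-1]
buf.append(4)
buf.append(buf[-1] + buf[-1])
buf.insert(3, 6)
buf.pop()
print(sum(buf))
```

82

insert 7 at 1 → [6, 7, 4, 7, 8]
buf[4] = buf[0]*buf[-1] = 6*8 = 48 → [6, 7, 4, 7, 48]
append 4 → [6, 7, 4, 7, 48, 4]
append buf[-1]+buf[-1] = 4+4 = 8 → [6, 7, 4, 7, 48, 4, 8]
insert 6 at 3 → [6, 7, 4, 6, 7, 48, 4, 8]
pop() removes 8 → [6, 7, 4, 6, 7, 48, 4]
sum = 82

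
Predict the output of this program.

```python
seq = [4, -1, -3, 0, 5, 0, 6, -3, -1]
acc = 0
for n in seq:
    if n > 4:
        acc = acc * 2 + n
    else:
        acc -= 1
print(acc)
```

n=4: not >4, acc = 0-1 = -1
n=-1: not >4, acc = (-1)-1 = -2
n=-3: not >4, acc = (-2)-1 = -3
n=0: not >4, acc = (-3)-1 = -4
n=5: >4, acc = (-4)*2+5 = -3
n=0: not >4, acc = (-3)-1 = -4
n=6: >4, acc = (-4)*2+6 = -2
n=-3: not >4, acc = (-2)-1 = -3
n=-1: not >4, acc = (-3)-1 = -4

-4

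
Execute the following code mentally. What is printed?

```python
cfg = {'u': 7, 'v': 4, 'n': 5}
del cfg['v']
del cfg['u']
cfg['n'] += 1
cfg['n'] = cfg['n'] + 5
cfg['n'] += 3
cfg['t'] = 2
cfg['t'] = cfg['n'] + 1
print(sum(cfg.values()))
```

del 'v' → {'u': 7, 'n': 5}
del 'u' → {'n': 5}
cfg['n'] = 5+1 = 6 → {'n': 6}
cfg['n'] = cfg['n']+5 = 11 → {'n': 11}
cfg['n'] = 11+3 = 14 → {'n': 14}
cfg['t'] = 2 → {'n': 14, 't': 2}
cfg['t'] = cfg['n']+1 = 15 → {'n': 14, 't': 15}
sum of values = 29

29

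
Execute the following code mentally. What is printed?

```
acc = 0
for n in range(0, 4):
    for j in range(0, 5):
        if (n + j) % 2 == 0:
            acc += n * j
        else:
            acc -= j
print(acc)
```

8

n=0,j=0: even sum, acc = 0+0 = 0
n=0,j=1: odd sum, acc = 0-1 = -1
n=0,j=2: even sum, acc = (-1)+0 = -1
n=0,j=3: odd sum, acc = (-1)-3 = -4
n=0,j=4: even sum, acc = (-4)+0 = -4
n=1,j=0: odd sum, acc = (-4)-0 = -4
n=1,j=1: even sum, acc = (-4)+1 = -3
n=1,j=2: odd sum, acc = (-3)-2 = -5
n=1,j=3: even sum, acc = (-5)+3 = -2
n=1,j=4: odd sum, acc = (-2)-4 = -6
n=2,j=0: even sum, acc = (-6)+0 = -6
n=2,j=1: odd sum, acc = (-6)-1 = -7
n=2,j=2: even sum, acc = (-7)+4 = -3
n=2,j=3: odd sum, acc = (-3)-3 = -6
n=2,j=4: even sum, acc = (-6)+8 = 2
n=3,j=0: odd sum, acc = 2-0 = 2
n=3,j=1: even sum, acc = 2+3 = 5
n=3,j=2: odd sum, acc = 5-2 = 3
n=3,j=3: even sum, acc = 3+9 = 12
n=3,j=4: odd sum, acc = 12-4 = 8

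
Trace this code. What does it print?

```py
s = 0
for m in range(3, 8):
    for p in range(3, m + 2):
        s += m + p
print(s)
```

m=3,p=3: s = 0+6 = 6
m=3,p=4: s = 6+7 = 13
m=4,p=3: s = 13+7 = 20
m=4,p=4: s = 20+8 = 28
m=4,p=5: s = 28+9 = 37
m=5,p=3: s = 37+8 = 45
m=5,p=4: s = 45+9 = 54
m=5,p=5: s = 54+10 = 64
m=5,p=6: s = 64+11 = 75
m=6,p=3: s = 75+9 = 84
m=6,p=4: s = 84+10 = 94
m=6,p=5: s = 94+11 = 105
m=6,p=6: s = 105+12 = 117
m=6,p=7: s = 117+13 = 130
m=7,p=3: s = 130+10 = 140
m=7,p=4: s = 140+11 = 151
m=7,p=5: s = 151+12 = 163
m=7,p=6: s = 163+13 = 176
m=7,p=7: s = 176+14 = 190
m=7,p=8: s = 190+15 = 205

205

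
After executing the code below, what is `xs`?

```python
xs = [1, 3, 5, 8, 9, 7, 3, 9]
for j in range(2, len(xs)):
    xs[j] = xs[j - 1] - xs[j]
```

[1, 3, -2, -10, -19, -26, -29, -38]

j=2: xs[2] = 3-5 = -2 → [1, 3, -2, 8, 9, 7, 3, 9]
j=3: xs[3] = (-2)-8 = -10 → [1, 3, -2, -10, 9, 7, 3, 9]
j=4: xs[4] = (-10)-9 = -19 → [1, 3, -2, -10, -19, 7, 3, 9]
j=5: xs[5] = (-19)-7 = -26 → [1, 3, -2, -10, -19, -26, 3, 9]
j=6: xs[6] = (-26)-3 = -29 → [1, 3, -2, -10, -19, -26, -29, 9]
j=7: xs[7] = (-29)-9 = -38 → [1, 3, -2, -10, -19, -26, -29, -38]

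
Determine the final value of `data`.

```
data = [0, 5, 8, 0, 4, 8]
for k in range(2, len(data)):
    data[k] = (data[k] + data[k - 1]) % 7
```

k=2: data[2] = (8+5)%7 = 6 → [0, 5, 6, 0, 4, 8]
k=3: data[3] = (0+6)%7 = 6 → [0, 5, 6, 6, 4, 8]
k=4: data[4] = (4+6)%7 = 3 → [0, 5, 6, 6, 3, 8]
k=5: data[5] = (8+3)%7 = 4 → [0, 5, 6, 6, 3, 4]

[0, 5, 6, 6, 3, 4]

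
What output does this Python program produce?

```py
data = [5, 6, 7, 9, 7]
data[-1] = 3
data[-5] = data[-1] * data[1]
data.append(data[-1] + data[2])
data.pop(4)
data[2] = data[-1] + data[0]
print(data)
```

data[-1] = 3 → [5, 6, 7, 9, 3]
data[-5] = data[-1]*data[1] = 3*6 = 18 → [18, 6, 7, 9, 3]
append data[-1]+data[2] = 3+7 = 10 → [18, 6, 7, 9, 3, 10]
pop(4) removes 3 → [18, 6, 7, 9, 10]
data[2] = data[-1]+data[0] = 10+18 = 28 → [18, 6, 28, 9, 10]

[18, 6, 28, 9, 10]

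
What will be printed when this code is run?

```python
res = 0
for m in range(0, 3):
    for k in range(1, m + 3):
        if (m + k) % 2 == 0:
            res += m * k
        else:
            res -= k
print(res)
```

9

m=0,k=1: odd sum, res = 0-1 = -1
m=0,k=2: even sum, res = (-1)+0 = -1
m=1,k=1: even sum, res = (-1)+1 = 0
m=1,k=2: odd sum, res = 0-2 = -2
m=1,k=3: even sum, res = (-2)+3 = 1
m=2,k=1: odd sum, res = 1-1 = 0
m=2,k=2: even sum, res = 0+4 = 4
m=2,k=3: odd sum, res = 4-3 = 1
m=2,k=4: even sum, res = 1+8 = 9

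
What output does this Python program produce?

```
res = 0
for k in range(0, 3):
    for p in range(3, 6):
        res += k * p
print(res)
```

36

k=0,p=3: res = 0+0 = 0
k=0,p=4: res = 0+0 = 0
k=0,p=5: res = 0+0 = 0
k=1,p=3: res = 0+3 = 3
k=1,p=4: res = 3+4 = 7
k=1,p=5: res = 7+5 = 12
k=2,p=3: res = 12+6 = 18
k=2,p=4: res = 18+8 = 26
k=2,p=5: res = 26+10 = 36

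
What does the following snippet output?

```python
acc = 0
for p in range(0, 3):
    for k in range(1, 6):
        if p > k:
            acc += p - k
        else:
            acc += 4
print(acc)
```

57

p=0,k=1: not 0>1, acc = 0+4 = 4
p=0,k=2: not 0>2, acc = 4+4 = 8
p=0,k=3: not 0>3, acc = 8+4 = 12
p=0,k=4: not 0>4, acc = 12+4 = 16
p=0,k=5: not 0>5, acc = 16+4 = 20
p=1,k=1: not 1>1, acc = 20+4 = 24
p=1,k=2: not 1>2, acc = 24+4 = 28
p=1,k=3: not 1>3, acc = 28+4 = 32
p=1,k=4: not 1>4, acc = 32+4 = 36
p=1,k=5: not 1>5, acc = 36+4 = 40
p=2,k=1: 2>1, acc = 40+1 = 41
p=2,k=2: not 2>2, acc = 41+4 = 45
p=2,k=3: not 2>3, acc = 45+4 = 49
p=2,k=4: not 2>4, acc = 49+4 = 53
p=2,k=5: not 2>5, acc = 53+4 = 57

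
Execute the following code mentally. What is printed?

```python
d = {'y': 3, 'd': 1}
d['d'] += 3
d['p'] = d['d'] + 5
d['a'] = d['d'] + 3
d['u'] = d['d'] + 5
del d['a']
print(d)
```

d['d'] = 1+3 = 4 → {'y': 3, 'd': 4}
d['p'] = d['d']+5 = 9 → {'y': 3, 'd': 4, 'p': 9}
d['a'] = d['d']+3 = 7 → {'y': 3, 'd': 4, 'p': 9, 'a': 7}
d['u'] = d['d']+5 = 9 → {'y': 3, 'd': 4, 'p': 9, 'a': 7, 'u': 9}
del 'a' → {'y': 3, 'd': 4, 'p': 9, 'u': 9}

{'y': 3, 'd': 4, 'p': 9, 'u': 9}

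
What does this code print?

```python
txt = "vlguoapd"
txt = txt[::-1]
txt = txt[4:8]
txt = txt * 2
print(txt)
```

uglvuglv

reverse → 'dpaouglv'
slice [4:8] → 'uglv'
repeat ×2 → 'uglvuglv'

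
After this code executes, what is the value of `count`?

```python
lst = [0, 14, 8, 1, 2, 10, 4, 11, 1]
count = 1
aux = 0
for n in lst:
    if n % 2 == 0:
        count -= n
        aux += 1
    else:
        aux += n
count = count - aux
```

-56

n=0: even, count = 1-0 = 1; aux=1
n=14: even, count = 1-14 = -13; aux=2
n=8: even, count = (-13)-8 = -21; aux=3
n=1: not even; aux=4
n=2: even, count = (-21)-2 = -23; aux=5
n=10: even, count = (-23)-10 = -33; aux=6
n=4: even, count = (-33)-4 = -37; aux=7
n=11: not even; aux=18
n=1: not even; aux=19
count-aux = (-37)-19 = -56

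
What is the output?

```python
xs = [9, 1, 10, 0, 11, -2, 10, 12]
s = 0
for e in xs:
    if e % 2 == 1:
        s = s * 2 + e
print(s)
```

49

e=9: odd, s = 0*2+9 = 9
e=1: odd, s = 9*2+1 = 19
e=10: not odd
e=0: not odd
e=11: odd, s = 19*2+11 = 49
e=-2: not odd
e=10: not odd
e=12: not odd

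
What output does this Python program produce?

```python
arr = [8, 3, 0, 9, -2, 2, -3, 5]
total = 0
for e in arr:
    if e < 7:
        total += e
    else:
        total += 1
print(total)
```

7

e=8: not <7, total = 0+1 = 1
e=3: <7, total = 1+3 = 4
e=0: <7, total = 4+0 = 4
e=9: not <7, total = 4+1 = 5
e=-2: <7, total = 5+(-2) = 3
e=2: <7, total = 3+2 = 5
e=-3: <7, total = 5+(-3) = 2
e=5: <7, total = 2+5 = 7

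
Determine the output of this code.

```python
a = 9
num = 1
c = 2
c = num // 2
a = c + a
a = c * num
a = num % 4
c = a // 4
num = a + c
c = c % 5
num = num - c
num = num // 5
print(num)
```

c = 1//2 = 0
a = 0+9 = 9
a = 0*1 = 0
a = 1%4 = 1
c = 1//4 = 0
num = 1+0 = 1
c = 0%5 = 0
num = 1-0 = 1
num = 1//5 = 0

0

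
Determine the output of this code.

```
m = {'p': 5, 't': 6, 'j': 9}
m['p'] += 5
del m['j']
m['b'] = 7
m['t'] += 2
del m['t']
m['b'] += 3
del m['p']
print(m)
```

m['p'] = 5+5 = 10 → {'p': 10, 't': 6, 'j': 9}
del 'j' → {'p': 10, 't': 6}
m['b'] = 7 → {'p': 10, 't': 6, 'b': 7}
m['t'] = 6+2 = 8 → {'p': 10, 't': 8, 'b': 7}
del 't' → {'p': 10, 'b': 7}
m['b'] = 7+3 = 10 → {'p': 10, 'b': 10}
del 'p' → {'b': 10}

{'b': 10}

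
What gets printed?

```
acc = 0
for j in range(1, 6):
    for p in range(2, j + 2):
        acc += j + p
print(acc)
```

105

j=1,p=2: acc = 0+3 = 3
j=2,p=2: acc = 3+4 = 7
j=2,p=3: acc = 7+5 = 12
j=3,p=2: acc = 12+5 = 17
j=3,p=3: acc = 17+6 = 23
j=3,p=4: acc = 23+7 = 30
j=4,p=2: acc = 30+6 = 36
j=4,p=3: acc = 36+7 = 43
j=4,p=4: acc = 43+8 = 51
j=4,p=5: acc = 51+9 = 60
j=5,p=2: acc = 60+7 = 67
j=5,p=3: acc = 67+8 = 75
j=5,p=4: acc = 75+9 = 84
j=5,p=5: acc = 84+10 = 94
j=5,p=6: acc = 94+11 = 105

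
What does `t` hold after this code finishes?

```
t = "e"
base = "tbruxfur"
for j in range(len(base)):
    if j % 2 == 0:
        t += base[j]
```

'etrxu'

j=0: add 't' → 'et'
j=1: skip
j=2: add 'r' → 'etr'
j=3: skip
j=4: add 'x' → 'etrx'
j=5: skip
j=6: add 'u' → 'etrxu'
j=7: skip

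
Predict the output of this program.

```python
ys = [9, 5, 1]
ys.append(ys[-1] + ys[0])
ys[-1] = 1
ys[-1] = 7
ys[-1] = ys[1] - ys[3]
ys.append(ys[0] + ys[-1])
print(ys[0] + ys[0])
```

18

append ys[-1]+ys[0] = 1+9 = 10 → [9, 5, 1, 10]
ys[-1] = 1 → [9, 5, 1, 1]
ys[-1] = 7 → [9, 5, 1, 7]
ys[-1] = ys[1]-ys[3] = 5-7 = -2 → [9, 5, 1, -2]
append ys[0]+ys[-1] = 9+(-2) = 7 → [9, 5, 1, -2, 7]
ys[0]+ys[0] = 9+9 = 18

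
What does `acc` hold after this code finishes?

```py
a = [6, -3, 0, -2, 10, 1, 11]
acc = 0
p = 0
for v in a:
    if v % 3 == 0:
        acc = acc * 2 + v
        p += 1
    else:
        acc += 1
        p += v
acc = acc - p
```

-1

v=6: %3==0, acc = 0*2+6 = 6; p=1
v=-3: %3==0, acc = 6*2+(-3) = 9; p=2
v=0: %3==0, acc = 9*2+0 = 18; p=3
v=-2: not %3==0, acc = 18+1 = 19; p=1
v=10: not %3==0, acc = 19+1 = 20; p=11
v=1: not %3==0, acc = 20+1 = 21; p=12
v=11: not %3==0, acc = 21+1 = 22; p=23
acc-p = 22-23 = -1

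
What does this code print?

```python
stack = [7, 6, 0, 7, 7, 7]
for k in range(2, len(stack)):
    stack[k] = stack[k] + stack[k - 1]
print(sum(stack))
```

79

k=2: stack[2] = 0+6 = 6 → [7, 6, 6, 7, 7, 7]
k=3: stack[3] = 7+6 = 13 → [7, 6, 6, 13, 7, 7]
k=4: stack[4] = 7+13 = 20 → [7, 6, 6, 13, 20, 7]
k=5: stack[5] = 7+20 = 27 → [7, 6, 6, 13, 20, 27]
sum = 79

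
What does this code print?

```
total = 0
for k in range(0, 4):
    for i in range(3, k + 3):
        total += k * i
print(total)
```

53

k=1,i=3: total = 0+3 = 3
k=2,i=3: total = 3+6 = 9
k=2,i=4: total = 9+8 = 17
k=3,i=3: total = 17+9 = 26
k=3,i=4: total = 26+12 = 38
k=3,i=5: total = 38+15 = 53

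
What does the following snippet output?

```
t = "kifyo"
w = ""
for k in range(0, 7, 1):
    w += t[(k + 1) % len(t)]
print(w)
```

ifyokif

k=0: add t[1]='i' → 'i'
k=1: add t[2]='f' → 'if'
k=2: add t[3]='y' → 'ify'
k=3: add t[4]='o' → 'ifyo'
k=4: add t[0]='k' → 'ifyok'
k=5: add t[1]='i' → 'ifyoki'
k=6: add t[2]='f' → 'ifyokif'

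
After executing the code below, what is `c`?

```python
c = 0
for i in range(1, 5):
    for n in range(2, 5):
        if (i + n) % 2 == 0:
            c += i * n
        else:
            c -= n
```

30

i=1,n=2: odd sum, c = 0-2 = -2
i=1,n=3: even sum, c = (-2)+3 = 1
i=1,n=4: odd sum, c = 1-4 = -3
i=2,n=2: even sum, c = (-3)+4 = 1
i=2,n=3: odd sum, c = 1-3 = -2
i=2,n=4: even sum, c = (-2)+8 = 6
i=3,n=2: odd sum, c = 6-2 = 4
i=3,n=3: even sum, c = 4+9 = 13
i=3,n=4: odd sum, c = 13-4 = 9
i=4,n=2: even sum, c = 9+8 = 17
i=4,n=3: odd sum, c = 17-3 = 14
i=4,n=4: even sum, c = 14+16 = 30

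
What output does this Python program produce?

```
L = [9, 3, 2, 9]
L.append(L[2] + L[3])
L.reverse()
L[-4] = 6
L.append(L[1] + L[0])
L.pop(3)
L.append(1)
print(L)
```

[11, 6, 2, 9, 17, 1]

append L[2]+L[3] = 2+9 = 11 → [9, 3, 2, 9, 11]
reverse → [11, 9, 2, 3, 9]
L[-4] = 6 → [11, 6, 2, 3, 9]
append L[1]+L[0] = 6+11 = 17 → [11, 6, 2, 3, 9, 17]
pop(3) removes 3 → [11, 6, 2, 9, 17]
append 1 → [11, 6, 2, 9, 17, 1]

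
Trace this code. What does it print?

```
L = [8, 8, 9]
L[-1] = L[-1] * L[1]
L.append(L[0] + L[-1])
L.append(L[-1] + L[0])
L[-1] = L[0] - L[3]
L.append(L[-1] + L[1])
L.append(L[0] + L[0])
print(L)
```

[8, 8, 72, 80, -72, -64, 16]

L[-1] = L[-1]*L[1] = 9*8 = 72 → [8, 8, 72]
append L[0]+L[-1] = 8+72 = 80 → [8, 8, 72, 80]
append L[-1]+L[0] = 80+8 = 88 → [8, 8, 72, 80, 88]
L[-1] = L[0]-L[3] = 8-80 = -72 → [8, 8, 72, 80, -72]
append L[-1]+L[1] = (-72)+8 = -64 → [8, 8, 72, 80, -72, -64]
append L[0]+L[0] = 8+8 = 16 → [8, 8, 72, 80, -72, -64, 16]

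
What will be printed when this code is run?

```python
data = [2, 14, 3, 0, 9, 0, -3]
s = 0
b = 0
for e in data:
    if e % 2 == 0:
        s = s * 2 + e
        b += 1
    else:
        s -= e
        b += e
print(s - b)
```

e=2: even, s = 0*2+2 = 2; b=1
e=14: even, s = 2*2+14 = 18; b=2
e=3: not even, s = 18-3 = 15; b=5
e=0: even, s = 15*2+0 = 30; b=6
e=9: not even, s = 30-9 = 21; b=15
e=0: even, s = 21*2+0 = 42; b=16
e=-3: not even, s = 42-(-3) = 45; b=13
s-b = 45-13 = 32

32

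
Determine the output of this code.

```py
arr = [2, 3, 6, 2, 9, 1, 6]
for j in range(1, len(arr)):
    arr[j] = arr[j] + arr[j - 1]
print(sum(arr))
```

j=1: arr[1] = 3+2 = 5 → [2, 5, 6, 2, 9, 1, 6]
j=2: arr[2] = 6+5 = 11 → [2, 5, 11, 2, 9, 1, 6]
j=3: arr[3] = 2+11 = 13 → [2, 5, 11, 13, 9, 1, 6]
j=4: arr[4] = 9+13 = 22 → [2, 5, 11, 13, 22, 1, 6]
j=5: arr[5] = 1+22 = 23 → [2, 5, 11, 13, 22, 23, 6]
j=6: arr[6] = 6+23 = 29 → [2, 5, 11, 13, 22, 23, 29]
sum = 105

105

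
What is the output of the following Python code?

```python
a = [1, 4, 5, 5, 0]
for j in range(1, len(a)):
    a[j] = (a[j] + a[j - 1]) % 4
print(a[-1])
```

3

j=1: a[1] = (4+1)%4 = 1 → [1, 1, 5, 5, 0]
j=2: a[2] = (5+1)%4 = 2 → [1, 1, 2, 5, 0]
j=3: a[3] = (5+2)%4 = 3 → [1, 1, 2, 3, 0]
j=4: a[4] = (0+3)%4 = 3 → [1, 1, 2, 3, 3]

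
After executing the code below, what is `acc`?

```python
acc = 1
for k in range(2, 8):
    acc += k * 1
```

28

k=2: acc = 1+2*1 = 3
k=3: acc = 3+3*1 = 6
k=4: acc = 6+4*1 = 10
k=5: acc = 10+5*1 = 15
k=6: acc = 15+6*1 = 21
k=7: acc = 21+7*1 = 28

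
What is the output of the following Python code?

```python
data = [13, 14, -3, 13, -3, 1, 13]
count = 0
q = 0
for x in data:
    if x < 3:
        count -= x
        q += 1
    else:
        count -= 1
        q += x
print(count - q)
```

-55

x=13: not <3, count = 0-1 = -1; q=13
x=14: not <3, count = (-1)-1 = -2; q=27
x=-3: <3, count = (-2)-(-3) = 1; q=28
x=13: not <3, count = 1-1 = 0; q=41
x=-3: <3, count = 0-(-3) = 3; q=42
x=1: <3, count = 3-1 = 2; q=43
x=13: not <3, count = 2-1 = 1; q=56
count-q = 1-56 = -55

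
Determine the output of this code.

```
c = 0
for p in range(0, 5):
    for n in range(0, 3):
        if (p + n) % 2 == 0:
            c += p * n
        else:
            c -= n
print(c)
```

9

p=0,n=0: even sum, c = 0+0 = 0
p=0,n=1: odd sum, c = 0-1 = -1
p=0,n=2: even sum, c = (-1)+0 = -1
p=1,n=0: odd sum, c = (-1)-0 = -1
p=1,n=1: even sum, c = (-1)+1 = 0
p=1,n=2: odd sum, c = 0-2 = -2
p=2,n=0: even sum, c = (-2)+0 = -2
p=2,n=1: odd sum, c = (-2)-1 = -3
p=2,n=2: even sum, c = (-3)+4 = 1
p=3,n=0: odd sum, c = 1-0 = 1
p=3,n=1: even sum, c = 1+3 = 4
p=3,n=2: odd sum, c = 4-2 = 2
p=4,n=0: even sum, c = 2+0 = 2
p=4,n=1: odd sum, c = 2-1 = 1
p=4,n=2: even sum, c = 1+8 = 9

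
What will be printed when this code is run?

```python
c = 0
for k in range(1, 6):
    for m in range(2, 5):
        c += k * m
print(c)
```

k=1,m=2: c = 0+2 = 2
k=1,m=3: c = 2+3 = 5
k=1,m=4: c = 5+4 = 9
k=2,m=2: c = 9+4 = 13
k=2,m=3: c = 13+6 = 19
k=2,m=4: c = 19+8 = 27
k=3,m=2: c = 27+6 = 33
k=3,m=3: c = 33+9 = 42
k=3,m=4: c = 42+12 = 54
k=4,m=2: c = 54+8 = 62
k=4,m=3: c = 62+12 = 74
k=4,m=4: c = 74+16 = 90
k=5,m=2: c = 90+10 = 100
k=5,m=3: c = 100+15 = 115
k=5,m=4: c = 115+20 = 135

135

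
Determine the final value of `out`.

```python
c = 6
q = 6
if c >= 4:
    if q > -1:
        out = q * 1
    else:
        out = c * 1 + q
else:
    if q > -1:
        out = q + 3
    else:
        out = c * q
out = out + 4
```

10

c=6, q=6
c >= 4 is True; q > -1 is True
→ out = q * 1 = 6
out = 6+4 = 10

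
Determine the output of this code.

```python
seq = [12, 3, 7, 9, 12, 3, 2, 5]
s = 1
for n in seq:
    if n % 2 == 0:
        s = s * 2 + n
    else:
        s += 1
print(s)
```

n=12: even, s = 1*2+12 = 14
n=3: not even, s = 14+1 = 15
n=7: not even, s = 15+1 = 16
n=9: not even, s = 16+1 = 17
n=12: even, s = 17*2+12 = 46
n=3: not even, s = 46+1 = 47
n=2: even, s = 47*2+2 = 96
n=5: not even, s = 96+1 = 97

97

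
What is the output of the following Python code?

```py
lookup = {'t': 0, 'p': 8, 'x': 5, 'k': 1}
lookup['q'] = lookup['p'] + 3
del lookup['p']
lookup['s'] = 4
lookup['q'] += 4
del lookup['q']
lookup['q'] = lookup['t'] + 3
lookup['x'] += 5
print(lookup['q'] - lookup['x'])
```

lookup['q'] = lookup['p']+3 = 11 → {'t': 0, 'p': 8, 'x': 5, 'k': 1, 'q': 11}
del 'p' → {'t': 0, 'x': 5, 'k': 1, 'q': 11}
lookup['s'] = 4 → {'t': 0, 'x': 5, 'k': 1, 'q': 11, 's': 4}
lookup['q'] = 11+4 = 15 → {'t': 0, 'x': 5, 'k': 1, 'q': 15, 's': 4}
del 'q' → {'t': 0, 'x': 5, 'k': 1, 's': 4}
lookup['q'] = lookup['t']+3 = 3 → {'t': 0, 'x': 5, 'k': 1, 's': 4, 'q': 3}
lookup['x'] = 5+5 = 10 → {'t': 0, 'x': 10, 'k': 1, 's': 4, 'q': 3}
lookup['q']-lookup['x'] = 3-10 = -7

-7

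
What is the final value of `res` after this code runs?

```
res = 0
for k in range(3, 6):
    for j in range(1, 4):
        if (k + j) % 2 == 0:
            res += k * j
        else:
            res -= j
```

k=3,j=1: even sum, res = 0+3 = 3
k=3,j=2: odd sum, res = 3-2 = 1
k=3,j=3: even sum, res = 1+9 = 10
k=4,j=1: odd sum, res = 10-1 = 9
k=4,j=2: even sum, res = 9+8 = 17
k=4,j=3: odd sum, res = 17-3 = 14
k=5,j=1: even sum, res = 14+5 = 19
k=5,j=2: odd sum, res = 19-2 = 17
k=5,j=3: even sum, res = 17+15 = 32

32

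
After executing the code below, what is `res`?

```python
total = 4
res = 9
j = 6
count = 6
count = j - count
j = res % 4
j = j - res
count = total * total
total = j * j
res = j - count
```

-24

count = 6-6 = 0
j = 9%4 = 1
j = 1-9 = -8
count = 4*4 = 16
total = (-8)*(-8) = 64
res = (-8)-16 = -24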